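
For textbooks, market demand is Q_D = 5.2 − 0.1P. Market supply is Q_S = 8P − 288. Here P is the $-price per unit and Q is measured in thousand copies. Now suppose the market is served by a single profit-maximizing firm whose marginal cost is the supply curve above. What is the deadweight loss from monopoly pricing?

In inverse form: demand P = 52 − 10Q, supply P = 36 + 0.125Q.
Competitive equilibrium: 52 − 10Q = 36 + 0.125Q → Q* = 1.5802, P* = 36.1975.
Marginal revenue: MR = 52 − 20Q. Set MR = MC: 52 − 20Q = 36 + 0.125Q → Q_m = 0.795.
Price P_m = 52 − 10·0.795 = 44.05; MC(Q_m) = 36 + 0.125·0.795 = 36.0994.
Competitive Q* = 1.5802, so ΔQ = 0.7852; wedge = 44.05 − 36.0994 = 7.9506.
The triangle = ½ × 0.7852 × 7.9506 = $3.12 thousand.

$3.12 thousand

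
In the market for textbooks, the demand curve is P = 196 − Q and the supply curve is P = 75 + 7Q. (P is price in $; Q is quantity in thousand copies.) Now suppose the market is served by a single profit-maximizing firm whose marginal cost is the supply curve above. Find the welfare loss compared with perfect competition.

Competitive equilibrium: 196 − Q = 75 + 7Q → Q* = 15.125, P* = 180.875.
Marginal revenue: MR = 196 − 2Q. Set MR = MC: 196 − 2Q = 75 + 7Q → Q_m = 13.4444.
Price P_m = 196 − 1·13.4444 = 182.5556; MC(Q_m) = 75 + 7·13.4444 = 169.1108.
Competitive Q* = 15.125, so ΔQ = 1.6806; wedge = 182.5556 − 169.1108 = 13.4448.
Deadweight loss = ½ × 1.6806 × 13.4448 = $11.30 thousand.

$11.30 thousand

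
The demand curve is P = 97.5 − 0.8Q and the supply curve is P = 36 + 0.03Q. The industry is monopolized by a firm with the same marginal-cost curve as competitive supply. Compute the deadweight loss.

548.84

Competitive equilibrium: 97.5 − 0.8Q = 36 + 0.03Q → Q* = 74.0964, P* = 38.2229.
Marginal revenue: MR = 97.5 − 1.6Q. Set MR = MC: 97.5 − 1.6Q = 36 + 0.03Q → Q_m = 37.7301.
Price P_m = 97.5 − 0.8·37.7301 = 67.3159; MC(Q_m) = 36 + 0.03·37.7301 = 37.1319.
Competitive Q* = 74.0964, so ΔQ = 36.3663; wedge = 67.3159 − 37.1319 = 30.184.
The triangle = ½ × 36.3663 × 30.184 = 548.84.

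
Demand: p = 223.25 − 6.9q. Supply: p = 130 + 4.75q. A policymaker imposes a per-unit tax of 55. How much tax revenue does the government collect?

180.58

Competitive equilibrium: 223.25 − 6.9q = 130 + 4.75q → q* = 8.0043, p* = 168.0204.
With the tax, the buyer price exceeds the seller price by 55: (223.25 − 6.9q) − (130 + 4.75q) = 55 → q' = 3.2833.
Tax revenue = 55 × 3.2833 = 180.58.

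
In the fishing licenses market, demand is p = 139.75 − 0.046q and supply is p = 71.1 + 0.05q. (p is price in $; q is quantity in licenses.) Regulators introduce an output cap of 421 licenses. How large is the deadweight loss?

Competitive equilibrium: 139.75 − 0.046q = 71.1 + 0.05q → q* = 715.1042, p* = 106.8552.
At q = 421: demand price = 139.75 − 0.046·421 = 120.384; supply price = 71.1 + 0.05·421 = 92.15.
Δq = 715.1042 − 421 = 294.1042; wedge = 120.384 − 92.15 = 28.234.
The triangle = ½ × 294.1042 × 28.234 = $4151.87.

$4151.87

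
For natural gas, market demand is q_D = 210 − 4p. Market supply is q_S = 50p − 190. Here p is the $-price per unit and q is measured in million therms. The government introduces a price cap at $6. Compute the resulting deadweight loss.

In inverse form: demand p = 52.5 − 0.25q, supply p = 3.8 + 0.02q.
Competitive equilibrium: 52.5 − 0.25q = 3.8 + 0.02q → q* = 180.3704, p* = 7.4074.
At the ceiling p = 6, quantity supplied = (6 − 3.8)/0.02 = 110.
Willingness to pay at q' = 110: 52.5 − 0.25·110 = 25.
Δq = 180.3704 − 110 = 70.3704; wedge = 25 − 6 = 19.
The triangle = ½ × 70.3704 × 19 = $668.52 million.

$668.52 million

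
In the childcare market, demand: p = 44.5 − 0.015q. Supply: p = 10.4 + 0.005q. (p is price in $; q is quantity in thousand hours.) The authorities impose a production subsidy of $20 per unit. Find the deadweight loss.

Competitive equilibrium: 44.5 − 0.015q = 10.4 + 0.005q → q* = 1705, p* = 18.925.
The subsidy lowers effective supply by 20: p = 0.005q − 9.6.
New quantity: 44.5 − 0.015q = 0.005q − 9.6 → q' = 2705.
Overproduction Δq = 2705 − 1705 = 1000; wedge = subsidy = 20.
The triangle = ½ × 1000 × 20 = $10000 thousand.

$10000 thousand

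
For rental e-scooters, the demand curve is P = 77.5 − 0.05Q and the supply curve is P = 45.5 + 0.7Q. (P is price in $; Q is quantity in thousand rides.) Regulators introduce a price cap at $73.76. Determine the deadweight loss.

Competitive equilibrium: 77.5 − 0.05Q = 45.5 + 0.7Q → Q* = 42.6667, P* = 75.3667.
At the ceiling P = 73.76, quantity supplied = (73.76 − 45.5)/0.7 = 40.3714.
Willingness to pay at Q' = 40.3714: 77.5 − 0.05·40.3714 = 75.4814.
ΔQ = 42.6667 − 40.3714 = 2.2953; wedge = 75.4814 − 73.76 = 1.7214.
Welfare loss = ½ × 2.2953 × 1.7214 = $1.98 thousand.

$1.98 thousand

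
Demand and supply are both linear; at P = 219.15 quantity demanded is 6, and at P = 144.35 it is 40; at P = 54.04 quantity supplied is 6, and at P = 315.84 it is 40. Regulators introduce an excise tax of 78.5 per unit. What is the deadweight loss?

311.22

Demand slope = (144.35 − 219.15)/(40 − 6) = −2.2, so P = 232.35 − 2.2Q.
Supply slope = (315.84 − 54.04)/(40 − 6) = 7.7, so P = 7.84 + 7.7Q.
Competitive equilibrium: 232.35 − 2.2Q = 7.84 + 7.7Q → Q* = 22.677778, P* = 182.458889.
With the tax, the buyer price exceeds the seller price by 78.5: (232.35 − 2.2Q) − (7.84 + 7.7Q) = 78.5 → Q' = 14.748485.
ΔQ = 22.677778 − 14.748485 = 7.929293; the wedge equals the tax, 78.5.
The triangle = ½ × 7.929293 × 78.5 = 311.22.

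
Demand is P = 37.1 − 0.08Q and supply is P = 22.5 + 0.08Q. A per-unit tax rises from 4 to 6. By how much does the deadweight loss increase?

62.50

Competitive equilibrium: 37.1 − 0.08Q = 22.5 + 0.08Q → Q* = 91.25, P* = 29.8.
For a per-unit tax t: ΔQ = t/0.16, so DWL = ½·t·(t/0.16) = t²/0.32.
At t = 4: DWL = 50. At t = 6: DWL = 112.5.
Increase = 112.5 − 50 = 62.50.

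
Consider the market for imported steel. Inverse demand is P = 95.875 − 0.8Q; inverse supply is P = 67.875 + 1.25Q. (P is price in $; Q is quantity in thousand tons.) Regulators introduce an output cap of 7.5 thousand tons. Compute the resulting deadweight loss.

Competitive equilibrium: 95.875 − 0.8Q = 67.875 + 1.25Q → Q* = 13.6585, P* = 84.9482.
At Q = 7.5: demand price = 95.875 − 0.8·7.5 = 89.875; supply price = 67.875 + 1.25·7.5 = 77.25.
ΔQ = 13.6585 − 7.5 = 6.1585; wedge = 89.875 − 77.25 = 12.625.
Welfare loss = ½ × 6.1585 × 12.625 = $38.88 thousand.

$38.88 thousand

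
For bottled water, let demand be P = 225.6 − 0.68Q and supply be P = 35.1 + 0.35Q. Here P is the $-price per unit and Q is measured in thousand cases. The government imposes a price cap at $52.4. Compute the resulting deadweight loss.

$9458.72 thousand

Competitive equilibrium: 225.6 − 0.68Q = 35.1 + 0.35Q → Q* = 184.95146, P* = 99.83301.
At the ceiling P = 52.4, quantity supplied = (52.4 − 35.1)/0.35 = 49.42857.
Willingness to pay at Q' = 49.42857: 225.6 − 0.68·49.42857 = 191.98857.
ΔQ = 184.95146 − 49.42857 = 135.52289; wedge = 191.98857 − 52.4 = 139.58857.
Deadweight loss = ½ × 135.52289 × 139.58857 = $9458.72 thousand.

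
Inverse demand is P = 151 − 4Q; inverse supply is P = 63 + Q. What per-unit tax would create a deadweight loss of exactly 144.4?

38

Competitive equilibrium: 151 − 4Q = 63 + Q → Q* = 17.6, P* = 80.6.
A tax t gives ΔQ = t/5 and wedge t, so DWL = t²/10.
t²/10 = 144.4 → t² = 1444 → t = 38.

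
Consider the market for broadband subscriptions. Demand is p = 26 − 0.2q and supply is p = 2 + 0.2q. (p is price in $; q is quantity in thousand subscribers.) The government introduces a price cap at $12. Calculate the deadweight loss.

Competitive equilibrium: 26 − 0.2q = 2 + 0.2q → q* = 60, p* = 14.
At the ceiling p = 12, quantity supplied = (12 − 2)/0.2 = 50.
Willingness to pay at q' = 50: 26 − 0.2·50 = 16.
Δq = 60 − 50 = 10; wedge = 16 − 12 = 4.
The triangle = ½ × 10 × 4 = $20 thousand.

$20 thousand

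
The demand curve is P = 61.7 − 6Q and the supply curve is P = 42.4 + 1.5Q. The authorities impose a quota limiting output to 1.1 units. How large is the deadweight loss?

8.14

Competitive equilibrium: 61.7 − 6Q = 42.4 + 1.5Q → Q* = 2.5733, P* = 46.26.
At Q = 1.1: demand price = 61.7 − 6·1.1 = 55.1; supply price = 42.4 + 1.5·1.1 = 44.05.
ΔQ = 2.5733 − 1.1 = 1.4733; wedge = 55.1 − 44.05 = 11.05.
Deadweight loss = ½ × 1.4733 × 11.05 = 8.14.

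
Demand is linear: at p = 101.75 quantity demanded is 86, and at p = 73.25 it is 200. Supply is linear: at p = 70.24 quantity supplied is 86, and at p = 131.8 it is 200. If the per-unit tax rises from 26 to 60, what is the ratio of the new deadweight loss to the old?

Demand slope = (73.25 − 101.75)/(200 − 86) = −0.25, so p = 123.25 − 0.25q.
Supply slope = (131.8 − 70.24)/(200 − 86) = 0.54, so p = 23.8 + 0.54q.
Competitive equilibrium: 123.25 − 0.25q = 23.8 + 0.54q → q* = 125.8861, p* = 91.7785.
For a per-unit tax t: Δq = t/0.79, so DWL = ½·t·(t/0.79) = t²/1.58.
At t = 26: DWL = 427.848. At t = 60: DWL = 2278.481.
Ratio = (60/26)² = 5.325.

5.325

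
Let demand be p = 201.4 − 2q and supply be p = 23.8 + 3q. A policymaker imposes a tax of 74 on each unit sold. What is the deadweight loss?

Competitive equilibrium: 201.4 − 2q = 23.8 + 3q → q* = 35.52, p* = 130.36.
With the tax, the buyer price exceeds the seller price by 74: (201.4 − 2q) − (23.8 + 3q) = 74 → q' = 20.72.
Δq = 35.52 − 20.72 = 14.8; the wedge equals the tax, 74.
Welfare loss = ½ × 14.8 × 74 = 547.60.

547.60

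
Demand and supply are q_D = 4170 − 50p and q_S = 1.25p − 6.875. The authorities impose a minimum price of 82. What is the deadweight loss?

In inverse form: demand p = 83.4 − 0.02q, supply p = 5.5 + 0.8q.
Competitive equilibrium: 83.4 − 0.02q = 5.5 + 0.8q → q* = 95, p* = 81.5.
At the floor p = 82, quantity demanded = (83.4 − 82)/0.02 = 70.
Sellers' marginal cost at q' = 70: 5.5 + 0.8·70 = 61.5.
Δq = 95 − 70 = 25; wedge = 82 − 61.5 = 20.5.
Welfare loss = ½ × 25 × 20.5 = 256.25.

256.25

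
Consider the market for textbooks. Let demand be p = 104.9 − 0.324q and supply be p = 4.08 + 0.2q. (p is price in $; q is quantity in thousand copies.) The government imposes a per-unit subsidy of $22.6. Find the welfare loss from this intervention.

$487.37 thousand

Competitive equilibrium: 104.9 − 0.324q = 4.08 + 0.2q → q* = 192.4046, p* = 42.5609.
The subsidy lowers effective supply by 22.6: p = 0.2q − 18.52.
New quantity: 104.9 − 0.324q = 0.2q − 18.52 → q' = 235.5344.
Overproduction Δq = 235.5344 − 192.4046 = 43.1298; wedge = subsidy = 22.6.
Welfare loss = ½ × 43.1298 × 22.6 = $487.37 thousand.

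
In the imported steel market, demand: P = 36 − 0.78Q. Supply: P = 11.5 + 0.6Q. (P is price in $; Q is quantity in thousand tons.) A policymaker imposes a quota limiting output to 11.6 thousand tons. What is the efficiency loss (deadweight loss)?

$26.13 thousand

Competitive equilibrium: 36 − 0.78Q = 11.5 + 0.6Q → Q* = 17.7536, P* = 22.1522.
At Q = 11.6: demand price = 36 − 0.78·11.6 = 26.952; supply price = 11.5 + 0.6·11.6 = 18.46.
ΔQ = 17.7536 − 11.6 = 6.1536; wedge = 26.952 − 18.46 = 8.492.
Welfare loss = ½ × 6.1536 × 8.492 = $26.13 thousand.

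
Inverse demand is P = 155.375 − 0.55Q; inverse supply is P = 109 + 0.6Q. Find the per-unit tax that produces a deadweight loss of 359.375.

Competitive equilibrium: 155.375 − 0.55Q = 109 + 0.6Q → Q* = 40.3261, P* = 133.1957.
A tax t gives ΔQ = t/1.15 and wedge t, so DWL = t²/2.3.
t²/2.3 = 359.375 → t² = 826.5625 → t = 28.75.

28.75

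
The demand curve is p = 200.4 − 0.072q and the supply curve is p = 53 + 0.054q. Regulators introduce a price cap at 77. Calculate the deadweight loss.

Competitive equilibrium: 200.4 − 0.072q = 53 + 0.054q → q* = 1169.84127, p* = 116.171429.
At the ceiling p = 77, quantity supplied = (77 − 53)/0.054 = 444.444444.
Willingness to pay at q' = 444.444444: 200.4 − 0.072·444.444444 = 168.4.
Δq = 1169.84127 − 444.444444 = 725.396826; wedge = 168.4 − 77 = 91.4.
DWL = ½ × 725.396826 × 91.4 = 33150.63.

33150.63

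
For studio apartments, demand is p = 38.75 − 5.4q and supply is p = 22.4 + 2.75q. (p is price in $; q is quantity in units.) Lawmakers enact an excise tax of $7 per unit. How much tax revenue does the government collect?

$8.03

Competitive equilibrium: 38.75 − 5.4q = 22.4 + 2.75q → q* = 2.0061, p* = 27.9169.
With the tax, the buyer price exceeds the seller price by 7: (38.75 − 5.4q) − (22.4 + 2.75q) = 7 → q' = 1.1472.
Tax revenue = 7 × 1.1472 = $8.03.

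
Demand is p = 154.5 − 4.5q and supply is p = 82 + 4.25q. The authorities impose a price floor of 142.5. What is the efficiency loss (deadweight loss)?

138.13

Competitive equilibrium: 154.5 − 4.5q = 82 + 4.25q → q* = 8.2857, p* = 117.2143.
At the floor p = 142.5, quantity demanded = (154.5 − 142.5)/4.5 = 2.6667.
Sellers' marginal cost at q' = 2.6667: 82 + 4.25·2.6667 = 93.3335.
Δq = 8.2857 − 2.6667 = 5.619; wedge = 142.5 − 93.3335 = 49.1665.
Deadweight loss = ½ × 5.619 × 49.1665 = 138.13.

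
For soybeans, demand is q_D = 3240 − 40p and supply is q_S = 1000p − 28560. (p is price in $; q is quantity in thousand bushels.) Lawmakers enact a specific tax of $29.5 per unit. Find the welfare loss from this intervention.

In inverse form: demand p = 81 − 0.025q, supply p = 28.56 + 0.001q.
Competitive equilibrium: 81 − 0.025q = 28.56 + 0.001q → q* = 2016.9231, p* = 30.5769.
With the tax, the buyer price exceeds the seller price by 29.5: (81 − 0.025q) − (28.56 + 0.001q) = 29.5 → q' = 882.3077.
Δq = 2016.9231 − 882.3077 = 1134.6154; the wedge equals the tax, 29.5.
The triangle = ½ × 1134.6154 × 29.5 = $16735.58 thousand.

$16735.58 thousand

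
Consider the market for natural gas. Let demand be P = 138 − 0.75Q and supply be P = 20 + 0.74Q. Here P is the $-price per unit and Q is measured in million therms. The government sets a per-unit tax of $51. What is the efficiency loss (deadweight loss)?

$872.82 million

Competitive equilibrium: 138 − 0.75Q = 20 + 0.74Q → Q* = 79.1946, P* = 78.604.
With the tax, the buyer price exceeds the seller price by 51: (138 − 0.75Q) − (20 + 0.74Q) = 51 → Q' = 44.9664.
ΔQ = 79.1946 − 44.9664 = 34.2282; the wedge equals the tax, 51.
The triangle = ½ × 34.2282 × 51 = $872.82 million.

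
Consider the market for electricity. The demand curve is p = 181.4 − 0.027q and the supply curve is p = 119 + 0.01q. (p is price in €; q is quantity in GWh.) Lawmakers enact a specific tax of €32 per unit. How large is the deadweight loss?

€13837.84

Competitive equilibrium: 181.4 − 0.027q = 119 + 0.01q → q* = 1686.4865, p* = 135.8649.
With the tax, the buyer price exceeds the seller price by 32: (181.4 − 0.027q) − (119 + 0.01q) = 32 → q' = 821.6216.
Δq = 1686.4865 − 821.6216 = 864.8649; the wedge equals the tax, 32.
The triangle = ½ × 864.8649 × 32 = €13837.84.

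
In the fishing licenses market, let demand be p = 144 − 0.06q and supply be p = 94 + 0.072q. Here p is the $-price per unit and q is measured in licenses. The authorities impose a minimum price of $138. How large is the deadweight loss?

$5129.70

Competitive equilibrium: 144 − 0.06q = 94 + 0.072q → q* = 378.7879, p* = 121.2727.
At the floor p = 138, quantity demanded = (144 − 138)/0.06 = 100.
Sellers' marginal cost at q' = 100: 94 + 0.072·100 = 101.2.
Δq = 378.7879 − 100 = 278.7879; wedge = 138 − 101.2 = 36.8.
The triangle = ½ × 278.7879 × 36.8 = $5129.70.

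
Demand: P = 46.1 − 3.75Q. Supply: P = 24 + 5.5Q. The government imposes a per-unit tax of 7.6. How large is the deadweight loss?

3.12

Competitive equilibrium: 46.1 − 3.75Q = 24 + 5.5Q → Q* = 2.3892, P* = 37.1405.
With the tax, the buyer price exceeds the seller price by 7.6: (46.1 − 3.75Q) − (24 + 5.5Q) = 7.6 → Q' = 1.5676.
ΔQ = 2.3892 − 1.5676 = 0.8216; the wedge equals the tax, 7.6.
Deadweight loss = ½ × 0.8216 × 7.6 = 3.12.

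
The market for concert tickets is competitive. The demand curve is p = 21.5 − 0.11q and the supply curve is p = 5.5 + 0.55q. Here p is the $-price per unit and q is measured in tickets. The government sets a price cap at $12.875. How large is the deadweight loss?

Competitive equilibrium: 21.5 − 0.11q = 5.5 + 0.55q → q* = 24.2424, p* = 18.8333.
At the ceiling p = 12.875, quantity supplied = (12.875 − 5.5)/0.55 = 13.4091.
Willingness to pay at q' = 13.4091: 21.5 − 0.11·13.4091 = 20.025.
Δq = 24.2424 − 13.4091 = 10.8333; wedge = 20.025 − 12.875 = 7.15.
Deadweight loss = ½ × 10.8333 × 7.15 = $38.73.

$38.73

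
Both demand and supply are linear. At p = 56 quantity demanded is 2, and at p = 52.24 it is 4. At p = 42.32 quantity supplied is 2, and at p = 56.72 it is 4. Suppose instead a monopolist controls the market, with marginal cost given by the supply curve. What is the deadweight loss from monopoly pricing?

1.64

Demand slope = (52.24 − 56)/(4 − 2) = −1.88, so p = 59.76 − 1.88q.
Supply slope = (56.72 − 42.32)/(4 − 2) = 7.2, so p = 27.92 + 7.2q.
Competitive equilibrium: 59.76 − 1.88q = 27.92 + 7.2q → q* = 3.5066, p* = 53.1676.
Marginal revenue: MR = 59.76 − 3.76q. Set MR = MC: 59.76 − 3.76q = 27.92 + 7.2q → q_m = 2.9051.
Price p_m = 59.76 − 1.88·2.9051 = 54.2984; MC(q_m) = 27.92 + 7.2·2.9051 = 48.8367.
Competitive q* = 3.5066, so Δq = 0.6015; wedge = 54.2984 − 48.8367 = 5.4617.
The triangle = ½ × 0.6015 × 5.4617 = 1.64.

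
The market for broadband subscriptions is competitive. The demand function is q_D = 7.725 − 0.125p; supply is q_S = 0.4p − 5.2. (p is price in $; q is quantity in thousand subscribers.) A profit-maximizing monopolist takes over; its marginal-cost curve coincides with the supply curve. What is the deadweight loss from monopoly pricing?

$21.21 thousand

In inverse form: demand p = 61.8 − 8q, supply p = 13 + 2.5q.
Competitive equilibrium: 61.8 − 8q = 13 + 2.5q → q* = 4.6476, p* = 24.619.
Marginal revenue: MR = 61.8 − 16q. Set MR = MC: 61.8 − 16q = 13 + 2.5q → q_m = 2.6378.
Price p_m = 61.8 − 8·2.6378 = 40.6976; MC(q_m) = 13 + 2.5·2.6378 = 19.5945.
Competitive q* = 4.6476, so Δq = 2.0098; wedge = 40.6976 − 19.5945 = 21.1031.
Deadweight loss = ½ × 2.0098 × 21.1031 = $21.21 thousand.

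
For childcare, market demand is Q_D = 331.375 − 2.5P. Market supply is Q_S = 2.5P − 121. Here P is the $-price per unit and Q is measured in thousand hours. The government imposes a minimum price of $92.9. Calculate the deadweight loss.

In inverse form: demand P = 132.55 − 0.4Q, supply P = 48.4 + 0.4Q.
Competitive equilibrium: 132.55 − 0.4Q = 48.4 + 0.4Q → Q* = 105.1875, P* = 90.475.
At the floor P = 92.9, quantity demanded = (132.55 − 92.9)/0.4 = 99.125.
Sellers' marginal cost at Q' = 99.125: 48.4 + 0.4·99.125 = 88.05.
ΔQ = 105.1875 − 99.125 = 6.0625; wedge = 92.9 − 88.05 = 4.85.
The triangle = ½ × 6.0625 × 4.85 = $14.70 thousand.

$14.70 thousand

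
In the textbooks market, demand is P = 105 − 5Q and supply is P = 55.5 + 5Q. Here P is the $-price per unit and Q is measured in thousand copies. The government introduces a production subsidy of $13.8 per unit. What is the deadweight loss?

$9.522 thousand

Competitive equilibrium: 105 − 5Q = 55.5 + 5Q → Q* = 4.95, P* = 80.25.
The subsidy lowers effective supply by 13.8: P = 41.7 + 5Q.
New quantity: 105 − 5Q = 41.7 + 5Q → Q' = 6.33.
Overproduction ΔQ = 6.33 − 4.95 = 1.38; wedge = subsidy = 13.8.
Deadweight loss = ½ × 1.38 × 13.8 = $9.522 thousand.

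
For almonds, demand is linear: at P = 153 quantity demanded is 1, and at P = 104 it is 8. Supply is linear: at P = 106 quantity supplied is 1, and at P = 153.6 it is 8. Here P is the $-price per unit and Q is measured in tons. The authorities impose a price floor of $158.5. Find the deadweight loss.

$121.22

Demand slope = (104 − 153)/(8 − 1) = −7, so P = 160 − 7Q.
Supply slope = (153.6 − 106)/(8 − 1) = 6.8, so P = 99.2 + 6.8Q.
Competitive equilibrium: 160 − 7Q = 99.2 + 6.8Q → Q* = 4.4058, P* = 129.1594.
At the floor P = 158.5, quantity demanded = (160 − 158.5)/7 = 0.2143.
Sellers' marginal cost at Q' = 0.2143: 99.2 + 6.8·0.2143 = 100.6572.
ΔQ = 4.4058 − 0.2143 = 4.1915; wedge = 158.5 − 100.6572 = 57.8428.
The triangle = ½ × 4.1915 × 57.8428 = $121.22.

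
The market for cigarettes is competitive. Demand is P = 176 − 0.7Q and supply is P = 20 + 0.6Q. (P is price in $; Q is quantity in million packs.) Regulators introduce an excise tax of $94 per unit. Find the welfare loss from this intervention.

$3398.46 million

Competitive equilibrium: 176 − 0.7Q = 20 + 0.6Q → Q* = 120, P* = 92.
With the tax, the buyer price exceeds the seller price by 94: (176 − 0.7Q) − (20 + 0.6Q) = 94 → Q' = 47.6923.
ΔQ = 120 − 47.6923 = 72.3077; the wedge equals the tax, 94.
DWL = ½ × 72.3077 × 94 = $3398.46 million.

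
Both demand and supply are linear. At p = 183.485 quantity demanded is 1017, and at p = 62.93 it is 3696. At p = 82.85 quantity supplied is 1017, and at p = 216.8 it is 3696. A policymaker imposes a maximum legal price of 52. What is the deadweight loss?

133476.64

Demand slope = (62.93 − 183.485)/(3696 − 1017) = −0.045, so p = 229.25 − 0.045q.
Supply slope = (216.8 − 82.85)/(3696 − 1017) = 0.05, so p = 32 + 0.05q.
Competitive equilibrium: 229.25 − 0.045q = 32 + 0.05q → q* = 2076.31579, p* = 135.81579.
At the ceiling p = 52, quantity supplied = (52 − 32)/0.05 = 400.
Willingness to pay at q' = 400: 229.25 − 0.045·400 = 211.25.
Δq = 2076.31579 − 400 = 1676.31579; wedge = 211.25 − 52 = 159.25.
The triangle = ½ × 1676.31579 × 159.25 = 133476.64.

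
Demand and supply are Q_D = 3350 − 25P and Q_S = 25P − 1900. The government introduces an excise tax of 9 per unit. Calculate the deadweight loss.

In inverse form: demand P = 134 − 0.04Q, supply P = 76 + 0.04Q.
Competitive equilibrium: 134 − 0.04Q = 76 + 0.04Q → Q* = 725, P* = 105.
With the tax, the buyer price exceeds the seller price by 9: (134 − 0.04Q) − (76 + 0.04Q) = 9 → Q' = 612.5.
ΔQ = 725 − 612.5 = 112.5; the wedge equals the tax, 9.
Deadweight loss = ½ × 112.5 × 9 = 506.25.

506.25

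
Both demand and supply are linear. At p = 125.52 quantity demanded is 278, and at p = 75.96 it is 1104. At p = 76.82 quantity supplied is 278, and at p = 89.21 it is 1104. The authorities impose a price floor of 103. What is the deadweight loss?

2815.35

Demand slope = (75.96 − 125.52)/(1104 − 278) = −0.06, so p = 142.2 − 0.06q.
Supply slope = (89.21 − 76.82)/(1104 − 278) = 0.015, so p = 72.65 + 0.015q.
Competitive equilibrium: 142.2 − 0.06q = 72.65 + 0.015q → q* = 927.3333, p* = 86.56.
At the floor p = 103, quantity demanded = (142.2 − 103)/0.06 = 653.3333.
Sellers' marginal cost at q' = 653.3333: 72.65 + 0.015·653.3333 = 82.45.
Δq = 927.3333 − 653.3333 = 274; wedge = 103 − 82.45 = 20.55.
DWL = ½ × 274 × 20.55 = 2815.35.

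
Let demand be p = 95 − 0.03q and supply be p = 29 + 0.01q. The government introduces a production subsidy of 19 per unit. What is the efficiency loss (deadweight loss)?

Competitive equilibrium: 95 − 0.03q = 29 + 0.01q → q* = 1650, p* = 45.5.
The subsidy lowers effective supply by 19: p = 10 + 0.01q.
New quantity: 95 − 0.03q = 10 + 0.01q → q' = 2125.
Overproduction Δq = 2125 − 1650 = 475; wedge = subsidy = 19.
DWL = ½ × 475 × 19 = 4512.50.

4512.50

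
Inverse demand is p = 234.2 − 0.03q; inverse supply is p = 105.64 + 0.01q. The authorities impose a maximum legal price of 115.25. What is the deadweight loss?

101520.18

Competitive equilibrium: 234.2 − 0.03q = 105.64 + 0.01q → q* = 3214, p* = 137.78.
At the ceiling p = 115.25, quantity supplied = (115.25 − 105.64)/0.01 = 961.
Willingness to pay at q' = 961: 234.2 − 0.03·961 = 205.37.
Δq = 3214 − 961 = 2253; wedge = 205.37 − 115.25 = 90.12.
DWL = ½ × 2253 × 90.12 = 101520.18.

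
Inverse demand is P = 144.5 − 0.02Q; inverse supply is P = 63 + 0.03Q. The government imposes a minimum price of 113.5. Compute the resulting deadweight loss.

Competitive equilibrium: 144.5 − 0.02Q = 63 + 0.03Q → Q* = 1630, P* = 111.9.
At the floor P = 113.5, quantity demanded = (144.5 − 113.5)/0.02 = 1550.
Sellers' marginal cost at Q' = 1550: 63 + 0.03·1550 = 109.5.
ΔQ = 1630 − 1550 = 80; wedge = 113.5 − 109.5 = 4.
The triangle = ½ × 80 × 4 = 160.

160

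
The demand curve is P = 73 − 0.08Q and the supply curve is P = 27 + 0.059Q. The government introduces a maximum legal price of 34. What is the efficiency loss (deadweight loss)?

3132.19

Competitive equilibrium: 73 − 0.08Q = 27 + 0.059Q → Q* = 330.93525, P* = 46.52518.
At the ceiling P = 34, quantity supplied = (34 − 27)/0.059 = 118.64407.
Willingness to pay at Q' = 118.64407: 73 − 0.08·118.64407 = 63.50847.
ΔQ = 330.93525 − 118.64407 = 212.29118; wedge = 63.50847 − 34 = 29.50847.
Deadweight loss = ½ × 212.29118 × 29.50847 = 3132.19.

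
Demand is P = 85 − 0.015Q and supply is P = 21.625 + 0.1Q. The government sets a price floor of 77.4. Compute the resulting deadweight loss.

113.46

Competitive equilibrium: 85 − 0.015Q = 21.625 + 0.1Q → Q* = 551.087, P* = 76.7337.
At the floor P = 77.4, quantity demanded = (85 − 77.4)/0.015 = 506.6667.
Sellers' marginal cost at Q' = 506.6667: 21.625 + 0.1·506.6667 = 72.2917.
ΔQ = 551.087 − 506.6667 = 44.4203; wedge = 77.4 − 72.2917 = 5.1083.
Deadweight loss = ½ × 44.4203 × 5.1083 = 113.46.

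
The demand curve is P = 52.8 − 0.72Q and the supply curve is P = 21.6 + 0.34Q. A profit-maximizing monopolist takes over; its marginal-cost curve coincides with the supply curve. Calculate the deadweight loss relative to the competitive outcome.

Competitive equilibrium: 52.8 − 0.72Q = 21.6 + 0.34Q → Q* = 29.434, P* = 31.6075.
Marginal revenue: MR = 52.8 − 1.44Q. Set MR = MC: 52.8 − 1.44Q = 21.6 + 0.34Q → Q_m = 17.5281.
Price P_m = 52.8 − 0.72·17.5281 = 40.1798; MC(Q_m) = 21.6 + 0.34·17.5281 = 27.5596.
Competitive Q* = 29.434, so ΔQ = 11.9059; wedge = 40.1798 − 27.5596 = 12.6202.
Welfare loss = ½ × 11.9059 × 12.6202 = 75.13.

75.13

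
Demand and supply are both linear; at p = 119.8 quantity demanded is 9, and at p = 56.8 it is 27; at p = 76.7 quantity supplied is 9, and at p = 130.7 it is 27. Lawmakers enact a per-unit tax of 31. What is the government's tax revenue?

336.71

Demand slope = (56.8 − 119.8)/(27 − 9) = −3.5, so p = 151.3 − 3.5q.
Supply slope = (130.7 − 76.7)/(27 − 9) = 3, so p = 49.7 + 3q.
Competitive equilibrium: 151.3 − 3.5q = 49.7 + 3q → q* = 15.6308, p* = 96.5923.
With the tax, the buyer price exceeds the seller price by 31: (151.3 − 3.5q) − (49.7 + 3q) = 31 → q' = 10.8615.
Tax revenue = 31 × 10.8615 = 336.71.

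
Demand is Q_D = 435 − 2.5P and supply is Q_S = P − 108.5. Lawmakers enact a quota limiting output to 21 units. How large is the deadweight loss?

465.43

In inverse form: demand P = 174 − 0.4Q, supply P = 108.5 + Q.
Competitive equilibrium: 174 − 0.4Q = 108.5 + Q → Q* = 46.7857, P* = 155.2857.
At Q = 21: demand price = 174 − 0.4·21 = 165.6; supply price = 108.5 + 1·21 = 129.5.
ΔQ = 46.7857 − 21 = 25.7857; wedge = 165.6 − 129.5 = 36.1.
The triangle = ½ × 25.7857 × 36.1 = 465.43.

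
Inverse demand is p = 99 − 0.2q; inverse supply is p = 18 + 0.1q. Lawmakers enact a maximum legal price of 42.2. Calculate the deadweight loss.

117.60

Competitive equilibrium: 99 − 0.2q = 18 + 0.1q → q* = 270, p* = 45.
At the ceiling p = 42.2, quantity supplied = (42.2 − 18)/0.1 = 242.
Willingness to pay at q' = 242: 99 − 0.2·242 = 50.6.
Δq = 270 − 242 = 28; wedge = 50.6 − 42.2 = 8.4.
DWL = ½ × 28 × 8.4 = 117.60.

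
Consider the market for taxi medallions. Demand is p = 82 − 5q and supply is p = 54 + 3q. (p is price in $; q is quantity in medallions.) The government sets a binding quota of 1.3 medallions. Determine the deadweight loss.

$19.36

Competitive equilibrium: 82 − 5q = 54 + 3q → q* = 3.5, p* = 64.5.
At q = 1.3: demand price = 82 − 5·1.3 = 75.5; supply price = 54 + 3·1.3 = 57.9.
Δq = 3.5 − 1.3 = 2.2; wedge = 75.5 − 57.9 = 17.6.
Welfare loss = ½ × 2.2 × 17.6 = $19.36.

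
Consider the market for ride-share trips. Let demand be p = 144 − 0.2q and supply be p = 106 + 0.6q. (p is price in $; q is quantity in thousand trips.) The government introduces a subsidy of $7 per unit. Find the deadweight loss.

$30.625 thousand

Competitive equilibrium: 144 − 0.2q = 106 + 0.6q → q* = 47.5, p* = 134.5.
The subsidy lowers effective supply by 7: p = 99 + 0.6q.
New quantity: 144 − 0.2q = 99 + 0.6q → q' = 56.25.
Overproduction Δq = 56.25 − 47.5 = 8.75; wedge = subsidy = 7.
The triangle = ½ × 8.75 × 7 = $30.625 thousand.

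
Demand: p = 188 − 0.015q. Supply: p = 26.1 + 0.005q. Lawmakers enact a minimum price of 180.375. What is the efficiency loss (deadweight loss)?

575575.11

Competitive equilibrium: 188 − 0.015q = 26.1 + 0.005q → q* = 8095, p* = 66.575.
At the floor p = 180.375, quantity demanded = (188 − 180.375)/0.015 = 508.333333.
Sellers' marginal cost at q' = 508.333333: 26.1 + 0.005·508.333333 = 28.641667.
Δq = 8095 − 508.333333 = 7586.666667; wedge = 180.375 − 28.641667 = 151.733333.
DWL = ½ × 7586.666667 × 151.733333 = 575575.11.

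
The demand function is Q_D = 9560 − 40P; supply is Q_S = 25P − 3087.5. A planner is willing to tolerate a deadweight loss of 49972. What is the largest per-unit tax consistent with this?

In inverse form: demand P = 239 − 0.025Q, supply P = 123.5 + 0.04Q.
Competitive equilibrium: 239 − 0.025Q = 123.5 + 0.04Q → Q* = 1776.9231, P* = 194.5769.
A tax t gives ΔQ = t/0.065 and wedge t, so DWL = t²/0.13.
t²/0.13 = 49972 → t² = 6496.36 → t = 80.6.

80.6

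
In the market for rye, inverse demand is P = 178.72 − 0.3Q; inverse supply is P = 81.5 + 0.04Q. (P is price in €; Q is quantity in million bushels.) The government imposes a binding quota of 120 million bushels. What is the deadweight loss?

€4681.20 million

Competitive equilibrium: 178.72 − 0.3Q = 81.5 + 0.04Q → Q* = 285.9412, P* = 92.9376.
At Q = 120: demand price = 178.72 − 0.3·120 = 142.72; supply price = 81.5 + 0.04·120 = 86.3.
ΔQ = 285.9412 − 120 = 165.9412; wedge = 142.72 − 86.3 = 56.42.
DWL = ½ × 165.9412 × 56.42 = €4681.20 million.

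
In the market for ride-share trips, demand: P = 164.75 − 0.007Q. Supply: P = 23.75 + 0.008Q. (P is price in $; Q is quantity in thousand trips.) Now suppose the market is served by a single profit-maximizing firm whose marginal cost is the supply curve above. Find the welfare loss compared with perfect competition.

$67091.53 thousand

Competitive equilibrium: 164.75 − 0.007Q = 23.75 + 0.008Q → Q* = 9400, P* = 98.95.
Marginal revenue: MR = 164.75 − 0.014Q. Set MR = MC: 164.75 − 0.014Q = 23.75 + 0.008Q → Q_m = 6409.090909.
Price P_m = 164.75 − 0.007·6409.090909 = 119.886364; MC(Q_m) = 23.75 + 0.008·6409.090909 = 75.022727.
Competitive Q* = 9400, so ΔQ = 2990.909091; wedge = 119.886364 − 75.022727 = 44.863637.
Deadweight loss = ½ × 2990.909091 × 44.863637 = $67091.53 thousand.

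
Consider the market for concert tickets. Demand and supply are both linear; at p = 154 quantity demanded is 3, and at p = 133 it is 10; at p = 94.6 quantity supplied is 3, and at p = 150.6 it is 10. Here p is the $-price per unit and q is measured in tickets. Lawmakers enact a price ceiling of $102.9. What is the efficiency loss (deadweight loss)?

Demand slope = (133 − 154)/(10 − 3) = −3, so p = 163 − 3q.
Supply slope = (150.6 − 94.6)/(10 − 3) = 8, so p = 70.6 + 8q.
Competitive equilibrium: 163 − 3q = 70.6 + 8q → q* = 8.4, p* = 137.8.
At the ceiling p = 102.9, quantity supplied = (102.9 − 70.6)/8 = 4.0375.
Willingness to pay at q' = 4.0375: 163 − 3·4.0375 = 150.8875.
Δq = 8.4 − 4.0375 = 4.3625; wedge = 150.8875 − 102.9 = 47.9875.
The triangle = ½ × 4.3625 × 47.9875 = $104.67.

$104.67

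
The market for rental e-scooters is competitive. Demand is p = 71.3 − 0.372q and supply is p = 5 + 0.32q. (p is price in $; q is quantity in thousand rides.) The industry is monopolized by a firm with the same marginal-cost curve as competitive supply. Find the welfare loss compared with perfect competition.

Competitive equilibrium: 71.3 − 0.372q = 5 + 0.32q → q* = 95.8092, p* = 35.659.
Marginal revenue: MR = 71.3 − 0.744q. Set MR = MC: 71.3 − 0.744q = 5 + 0.32q → q_m = 62.312.
Price p_m = 71.3 − 0.372·62.312 = 48.1199; MC(q_m) = 5 + 0.32·62.312 = 24.9398.
Competitive q* = 95.8092, so Δq = 33.4972; wedge = 48.1199 − 24.9398 = 23.1801.
Welfare loss = ½ × 33.4972 × 23.1801 = $388.23 thousand.

$388.23 thousand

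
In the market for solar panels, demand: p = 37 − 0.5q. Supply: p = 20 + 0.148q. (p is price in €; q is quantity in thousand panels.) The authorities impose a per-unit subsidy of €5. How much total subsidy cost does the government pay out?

Competitive equilibrium: 37 − 0.5q = 20 + 0.148q → q* = 26.2346, p* = 23.8827.
The subsidy lowers effective supply by 5: p = 15 + 0.148q.
New quantity: 37 − 0.5q = 15 + 0.148q → q' = 33.9506.
Total subsidy cost = 5 × 33.9506 = €169.75 thousand.

€169.75 thousand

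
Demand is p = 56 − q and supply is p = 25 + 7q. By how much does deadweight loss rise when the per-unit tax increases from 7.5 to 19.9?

Competitive equilibrium: 56 − q = 25 + 7q → q* = 3.875, p* = 52.125.
For a per-unit tax t: Δq = t/8, so DWL = ½·t·(t/8) = t²/16.
At t = 7.5: DWL = 3.516. At t = 19.9: DWL = 24.751.
Increase = 24.751 − 3.516 = 21.235.

21.235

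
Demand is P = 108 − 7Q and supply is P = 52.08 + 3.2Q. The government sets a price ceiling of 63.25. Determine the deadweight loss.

20.23

Competitive equilibrium: 108 − 7Q = 52.08 + 3.2Q → Q* = 5.4824, P* = 69.6235.
At the ceiling P = 63.25, quantity supplied = (63.25 − 52.08)/3.2 = 3.4906.
Willingness to pay at Q' = 3.4906: 108 − 7·3.4906 = 83.5658.
ΔQ = 5.4824 − 3.4906 = 1.9918; wedge = 83.5658 − 63.25 = 20.3158.
Deadweight loss = ½ × 1.9918 × 20.3158 = 20.23.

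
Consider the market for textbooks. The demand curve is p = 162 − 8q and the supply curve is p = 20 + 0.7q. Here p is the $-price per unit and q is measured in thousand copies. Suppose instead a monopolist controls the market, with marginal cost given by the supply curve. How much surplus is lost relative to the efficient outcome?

Competitive equilibrium: 162 − 8q = 20 + 0.7q → q* = 16.3218, p* = 31.4253.
Marginal revenue: MR = 162 − 16q. Set MR = MC: 162 − 16q = 20 + 0.7q → q_m = 8.503.
Price p_m = 162 − 8·8.503 = 93.976; MC(q_m) = 20 + 0.7·8.503 = 25.9521.
Competitive q* = 16.3218, so Δq = 7.8188; wedge = 93.976 − 25.9521 = 68.0239.
Welfare loss = ½ × 7.8188 × 68.0239 = $265.93 thousand.

$265.93 thousand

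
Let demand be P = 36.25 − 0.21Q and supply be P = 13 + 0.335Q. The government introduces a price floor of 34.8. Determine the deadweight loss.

348.38

Competitive equilibrium: 36.25 − 0.21Q = 13 + 0.335Q → Q* = 42.6606, P* = 27.2913.
At the floor P = 34.8, quantity demanded = (36.25 − 34.8)/0.21 = 6.9048.
Sellers' marginal cost at Q' = 6.9048: 13 + 0.335·6.9048 = 15.3131.
ΔQ = 42.6606 − 6.9048 = 35.7558; wedge = 34.8 − 15.3131 = 19.4869.
Deadweight loss = ½ × 35.7558 × 19.4869 = 348.38.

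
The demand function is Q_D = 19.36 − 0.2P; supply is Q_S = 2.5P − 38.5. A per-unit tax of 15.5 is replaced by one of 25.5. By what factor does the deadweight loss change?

2.707

In inverse form: demand P = 96.8 − 5Q, supply P = 15.4 + 0.4Q.
Competitive equilibrium: 96.8 − 5Q = 15.4 + 0.4Q → Q* = 15.0741, P* = 21.4296.
For a per-unit tax t: ΔQ = t/5.4, so DWL = ½·t·(t/5.4) = t²/10.8.
At t = 15.5: DWL = 22.245. At t = 25.5: DWL = 60.208.
Ratio = (25.5/15.5)² = 2.707.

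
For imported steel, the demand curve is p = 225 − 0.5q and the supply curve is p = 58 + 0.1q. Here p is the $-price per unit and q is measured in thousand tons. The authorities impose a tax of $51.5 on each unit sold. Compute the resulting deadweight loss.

Competitive equilibrium: 225 − 0.5q = 58 + 0.1q → q* = 278.3333, p* = 85.8333.
With the tax, the buyer price exceeds the seller price by 51.5: (225 − 0.5q) − (58 + 0.1q) = 51.5 → q' = 192.5.
Δq = 278.3333 − 192.5 = 85.8333; the wedge equals the tax, 51.5.
Deadweight loss = ½ × 85.8333 × 51.5 = $2210.21 thousand.

$2210.21 thousand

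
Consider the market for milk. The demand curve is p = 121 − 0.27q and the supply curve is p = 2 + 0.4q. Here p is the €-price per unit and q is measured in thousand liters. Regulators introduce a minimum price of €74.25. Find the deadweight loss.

Competitive equilibrium: 121 − 0.27q = 2 + 0.4q → q* = 177.6119, p* = 73.0448.
At the floor p = 74.25, quantity demanded = (121 − 74.25)/0.27 = 173.1481.
Sellers' marginal cost at q' = 173.1481: 2 + 0.4·173.1481 = 71.2592.
Δq = 177.6119 − 173.1481 = 4.4638; wedge = 74.25 − 71.2592 = 2.9908.
Deadweight loss = ½ × 4.4638 × 2.9908 = €6.68 thousand.

€6.68 thousand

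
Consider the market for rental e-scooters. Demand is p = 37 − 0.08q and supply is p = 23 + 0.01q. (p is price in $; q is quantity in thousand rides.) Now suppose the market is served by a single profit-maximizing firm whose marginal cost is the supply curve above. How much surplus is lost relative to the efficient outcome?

Competitive equilibrium: 37 − 0.08q = 23 + 0.01q → q* = 155.5556, p* = 24.5556.
Marginal revenue: MR = 37 − 0.16q. Set MR = MC: 37 − 0.16q = 23 + 0.01q → q_m = 82.3529.
Price p_m = 37 − 0.08·82.3529 = 30.4118; MC(q_m) = 23 + 0.01·82.3529 = 23.8235.
Competitive q* = 155.5556, so Δq = 73.2027; wedge = 30.4118 − 23.8235 = 6.5883.
Deadweight loss = ½ × 73.2027 × 6.5883 = $241.14 thousand.

$241.14 thousand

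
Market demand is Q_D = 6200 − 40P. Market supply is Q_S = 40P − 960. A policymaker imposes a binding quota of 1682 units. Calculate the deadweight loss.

21996.10

In inverse form: demand P = 155 − 0.025Q, supply P = 24 + 0.025Q.
Competitive equilibrium: 155 − 0.025Q = 24 + 0.025Q → Q* = 2620, P* = 89.5.
At Q = 1682: demand price = 155 − 0.025·1682 = 112.95; supply price = 24 + 0.025·1682 = 66.05.
ΔQ = 2620 − 1682 = 938; wedge = 112.95 − 66.05 = 46.9.
Deadweight loss = ½ × 938 × 46.9 = 21996.10.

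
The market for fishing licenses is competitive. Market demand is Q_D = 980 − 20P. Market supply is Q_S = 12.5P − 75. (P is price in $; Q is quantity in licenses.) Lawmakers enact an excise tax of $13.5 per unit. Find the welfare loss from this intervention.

$700.96

In inverse form: demand P = 49 − 0.05Q, supply P = 6 + 0.08Q.
Competitive equilibrium: 49 − 0.05Q = 6 + 0.08Q → Q* = 330.7692, P* = 32.4615.
With the tax, the buyer price exceeds the seller price by 13.5: (49 − 0.05Q) − (6 + 0.08Q) = 13.5 → Q' = 226.9231.
ΔQ = 330.7692 − 226.9231 = 103.8461; the wedge equals the tax, 13.5.
The triangle = ½ × 103.8461 × 13.5 = $700.96.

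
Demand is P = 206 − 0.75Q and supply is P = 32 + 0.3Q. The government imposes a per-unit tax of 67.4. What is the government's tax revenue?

Competitive equilibrium: 206 − 0.75Q = 32 + 0.3Q → Q* = 165.7143, P* = 81.7143.
With the tax, the buyer price exceeds the seller price by 67.4: (206 − 0.75Q) − (32 + 0.3Q) = 67.4 → Q' = 101.5238.
Tax revenue = 67.4 × 101.5238 = 6842.70.

6842.70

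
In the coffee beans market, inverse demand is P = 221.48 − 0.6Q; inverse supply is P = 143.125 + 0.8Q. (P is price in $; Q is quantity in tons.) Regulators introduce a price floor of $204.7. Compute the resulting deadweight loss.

Competitive equilibrium: 221.48 − 0.6Q = 143.125 + 0.8Q → Q* = 55.9679, P* = 187.8993.
At the floor P = 204.7, quantity demanded = (221.48 − 204.7)/0.6 = 27.9667.
Sellers' marginal cost at Q' = 27.9667: 143.125 + 0.8·27.9667 = 165.4984.
ΔQ = 55.9679 − 27.9667 = 28.0012; wedge = 204.7 − 165.4984 = 39.2016.
DWL = ½ × 28.0012 × 39.2016 = $548.85.

$548.85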